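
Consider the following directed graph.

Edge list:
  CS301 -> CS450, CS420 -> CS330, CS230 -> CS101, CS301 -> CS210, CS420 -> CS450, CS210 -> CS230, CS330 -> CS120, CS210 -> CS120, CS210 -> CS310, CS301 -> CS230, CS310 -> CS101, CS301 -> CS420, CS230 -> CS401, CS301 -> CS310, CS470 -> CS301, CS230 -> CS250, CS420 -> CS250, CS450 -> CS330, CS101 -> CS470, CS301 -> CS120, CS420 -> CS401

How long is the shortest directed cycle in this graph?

4

For each vertex v, BFS finds the shortest path from v back to v.
The shortest such closed walk is CS301 → CS230 → CS101 → CS470 → CS301, length 4.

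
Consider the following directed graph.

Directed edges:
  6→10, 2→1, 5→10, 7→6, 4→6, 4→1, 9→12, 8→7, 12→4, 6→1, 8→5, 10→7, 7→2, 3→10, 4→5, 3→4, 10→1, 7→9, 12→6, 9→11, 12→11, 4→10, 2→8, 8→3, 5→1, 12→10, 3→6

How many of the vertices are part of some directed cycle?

10

A vertex is on a directed cycle iff it belongs to a strongly connected component of size ≥ 2 (or has a self-loop).
The vertices on cycles are {2, 3, 4, 5, 6, 7, 8, 9, 10, 12} — 10 in total.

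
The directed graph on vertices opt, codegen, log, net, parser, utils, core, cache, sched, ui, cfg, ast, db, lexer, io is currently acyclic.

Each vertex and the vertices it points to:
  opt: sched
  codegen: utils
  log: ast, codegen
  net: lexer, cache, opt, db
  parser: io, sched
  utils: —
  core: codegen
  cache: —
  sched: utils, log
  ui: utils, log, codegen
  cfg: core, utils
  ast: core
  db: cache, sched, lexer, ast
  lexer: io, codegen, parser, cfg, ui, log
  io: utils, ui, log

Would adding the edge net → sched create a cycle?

No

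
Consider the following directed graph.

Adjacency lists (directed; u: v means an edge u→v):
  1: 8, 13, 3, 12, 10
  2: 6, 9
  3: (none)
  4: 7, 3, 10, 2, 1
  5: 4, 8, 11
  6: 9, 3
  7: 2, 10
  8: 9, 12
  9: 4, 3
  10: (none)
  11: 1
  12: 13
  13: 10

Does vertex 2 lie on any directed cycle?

2 is on a cycle iff 2 can reach itself via ≥1 edge.
2 → 9 → 4 → 2 — yes.

Yes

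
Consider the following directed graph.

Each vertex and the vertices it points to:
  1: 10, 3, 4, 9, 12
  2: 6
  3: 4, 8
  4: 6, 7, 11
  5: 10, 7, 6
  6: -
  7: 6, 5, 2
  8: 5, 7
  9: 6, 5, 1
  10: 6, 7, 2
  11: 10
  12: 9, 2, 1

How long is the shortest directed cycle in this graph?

For each vertex v, BFS finds the shortest path from v back to v.
The shortest such closed walk is 1 → 9 → 1, length 2.

2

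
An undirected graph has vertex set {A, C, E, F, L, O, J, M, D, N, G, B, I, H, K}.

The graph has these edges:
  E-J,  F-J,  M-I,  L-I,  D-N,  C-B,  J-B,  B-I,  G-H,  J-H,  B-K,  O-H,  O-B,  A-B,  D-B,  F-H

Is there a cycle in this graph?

DFS, tracking each vertex's parent; an edge to a visited non-parent vertex closes a cycle.
Start from C:
visit C (parent –)
  visit B (parent C)
    visit J (parent B)
      visit H (parent J)
        visit O (parent H)
          O–B: B visited and ≠ parent → cycle
Cycle: B – J – H – O – B.

Yes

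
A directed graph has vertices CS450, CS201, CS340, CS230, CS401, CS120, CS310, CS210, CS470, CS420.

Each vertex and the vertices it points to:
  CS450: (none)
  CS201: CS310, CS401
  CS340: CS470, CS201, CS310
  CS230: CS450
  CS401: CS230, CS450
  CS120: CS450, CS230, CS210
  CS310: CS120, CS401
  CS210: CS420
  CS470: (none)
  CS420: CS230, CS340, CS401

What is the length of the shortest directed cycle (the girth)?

5

For each vertex v, BFS finds the shortest path from v back to v.
The shortest such closed walk is CS210 → CS420 → CS340 → CS310 → CS120 → CS210, length 5.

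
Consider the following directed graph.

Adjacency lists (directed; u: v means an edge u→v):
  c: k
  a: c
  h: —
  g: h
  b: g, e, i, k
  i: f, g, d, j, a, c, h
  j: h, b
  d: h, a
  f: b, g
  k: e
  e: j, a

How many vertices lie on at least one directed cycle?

A vertex is on a directed cycle iff it belongs to a strongly connected component of size ≥ 2 (or has a self-loop).
The vertices on cycles are {a, b, c, d, e, f, i, j, k} — 9 in total.

9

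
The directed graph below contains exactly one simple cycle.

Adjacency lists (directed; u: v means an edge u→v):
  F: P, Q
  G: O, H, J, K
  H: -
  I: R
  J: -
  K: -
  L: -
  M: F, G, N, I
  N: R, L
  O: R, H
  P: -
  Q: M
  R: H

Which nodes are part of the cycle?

DFS with gray/black marking from M:
M gray
  F gray
    P gray
    P black
    Q gray
      Q→M: M is gray → back edge
Back edge closes the cycle M → F → Q → M; its vertices are {F, M, Q}.

F, M, Q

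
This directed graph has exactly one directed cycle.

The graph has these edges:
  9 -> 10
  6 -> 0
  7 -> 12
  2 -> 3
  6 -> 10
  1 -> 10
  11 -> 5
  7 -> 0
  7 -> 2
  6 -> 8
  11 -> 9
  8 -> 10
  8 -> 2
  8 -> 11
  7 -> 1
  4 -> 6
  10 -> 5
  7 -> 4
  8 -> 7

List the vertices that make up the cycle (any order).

DFS with gray/black marking from 8:
8 gray
  10 gray
    5 gray
    5 black
  10 black
  7 gray
    12 gray
    12 black
    1 gray
      1→10: 10 black — skip
    1 black
    0 gray
    0 black
    2 gray
      3 gray
      3 black
    2 black
    4 gray
      6 gray
        6→8: 8 is gray → back edge
Back edge closes the cycle 8 → 7 → 4 → 6 → 8; its vertices are {4, 6, 7, 8}.

4, 6, 7, 8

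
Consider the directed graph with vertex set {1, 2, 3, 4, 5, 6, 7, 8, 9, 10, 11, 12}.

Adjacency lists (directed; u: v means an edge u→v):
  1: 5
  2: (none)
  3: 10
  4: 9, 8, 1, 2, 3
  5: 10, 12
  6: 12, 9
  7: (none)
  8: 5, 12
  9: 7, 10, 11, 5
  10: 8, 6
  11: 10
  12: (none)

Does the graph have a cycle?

Yes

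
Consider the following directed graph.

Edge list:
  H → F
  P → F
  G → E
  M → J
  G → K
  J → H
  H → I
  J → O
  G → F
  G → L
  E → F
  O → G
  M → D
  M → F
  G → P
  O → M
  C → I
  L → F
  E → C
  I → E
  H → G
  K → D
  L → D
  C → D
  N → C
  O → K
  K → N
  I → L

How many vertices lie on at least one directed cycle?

A vertex is on a directed cycle iff it belongs to a strongly connected component of size ≥ 2 (or has a self-loop).
The vertices on cycles are {C, E, I, J, M, O} — 6 in total.

6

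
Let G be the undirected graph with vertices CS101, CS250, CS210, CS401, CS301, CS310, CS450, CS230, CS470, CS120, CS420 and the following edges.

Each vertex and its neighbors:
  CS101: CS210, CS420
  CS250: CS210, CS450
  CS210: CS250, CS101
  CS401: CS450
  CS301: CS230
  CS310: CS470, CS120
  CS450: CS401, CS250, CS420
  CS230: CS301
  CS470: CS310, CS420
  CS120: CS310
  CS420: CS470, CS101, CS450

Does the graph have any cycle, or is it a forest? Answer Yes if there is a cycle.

Yes

DFS, tracking each vertex's parent; an edge to a visited non-parent vertex closes a cycle.
Start from CS470:
visit CS470 (parent –)
  visit CS310 (parent CS470)
    CS310–CS470: parent, skip
    visit CS120 (parent CS310)
      CS120–CS310: parent, skip
  visit CS420 (parent CS470)
    CS420–CS470: parent, skip
    visit CS101 (parent CS420)
      visit CS210 (parent CS101)
        visit CS250 (parent CS210)
          CS250–CS210: parent, skip
          visit CS450 (parent CS250)
            visit CS401 (parent CS450)
              CS401–CS450: parent, skip
            CS450–CS250: parent, skip
            CS450–CS420: CS420 visited and ≠ parent → cycle
Cycle: CS420 – CS101 – CS210 – CS250 – CS450 – CS420.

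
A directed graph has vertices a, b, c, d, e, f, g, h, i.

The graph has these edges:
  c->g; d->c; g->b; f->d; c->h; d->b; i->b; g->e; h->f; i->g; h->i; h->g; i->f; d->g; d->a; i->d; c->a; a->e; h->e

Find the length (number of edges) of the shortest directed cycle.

4

For each vertex v, BFS finds the shortest path from v back to v.
The shortest such closed walk is h → f → d → c → h, length 4.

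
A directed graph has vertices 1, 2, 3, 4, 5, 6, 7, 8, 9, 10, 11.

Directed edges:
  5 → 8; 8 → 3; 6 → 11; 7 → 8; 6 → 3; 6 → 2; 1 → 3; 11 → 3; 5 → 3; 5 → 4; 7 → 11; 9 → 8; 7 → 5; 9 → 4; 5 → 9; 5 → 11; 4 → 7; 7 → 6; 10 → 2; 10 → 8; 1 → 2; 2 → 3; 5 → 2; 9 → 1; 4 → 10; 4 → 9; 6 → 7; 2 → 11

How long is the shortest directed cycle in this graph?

2

For each vertex v, BFS finds the shortest path from v back to v.
The shortest such closed walk is 9 → 4 → 9, length 2.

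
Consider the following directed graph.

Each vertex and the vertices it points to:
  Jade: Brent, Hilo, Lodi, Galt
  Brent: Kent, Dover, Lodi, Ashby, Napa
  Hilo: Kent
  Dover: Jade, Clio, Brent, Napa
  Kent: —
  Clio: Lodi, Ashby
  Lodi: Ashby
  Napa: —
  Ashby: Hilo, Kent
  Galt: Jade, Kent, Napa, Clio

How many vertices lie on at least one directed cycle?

A vertex is on a directed cycle iff it belongs to a strongly connected component of size ≥ 2 (or has a self-loop).
The vertices on cycles are {Galt, Jade, Brent, Dover} — 4 in total.

4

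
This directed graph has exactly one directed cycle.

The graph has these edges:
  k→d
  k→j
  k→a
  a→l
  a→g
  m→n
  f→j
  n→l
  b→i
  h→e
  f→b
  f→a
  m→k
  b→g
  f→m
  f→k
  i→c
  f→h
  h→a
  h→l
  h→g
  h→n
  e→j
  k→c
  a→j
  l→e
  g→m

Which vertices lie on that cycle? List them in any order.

DFS with gray/black marking from m:
m gray
  k gray
    a gray
      l gray
        e gray
          j gray
          j black
        e black
      l black
      g gray
        g→m: m is gray → back edge
Back edge closes the cycle m → k → a → g → m; its vertices are {a, g, k, m}.

a, g, k, m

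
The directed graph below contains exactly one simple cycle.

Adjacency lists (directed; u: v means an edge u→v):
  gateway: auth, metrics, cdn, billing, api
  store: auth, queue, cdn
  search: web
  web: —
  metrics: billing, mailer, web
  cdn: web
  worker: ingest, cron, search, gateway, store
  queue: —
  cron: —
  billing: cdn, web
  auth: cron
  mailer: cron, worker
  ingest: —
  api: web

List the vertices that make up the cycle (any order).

DFS with gray/black marking from worker:
worker gray
  ingest gray
  ingest black
  cron gray
  cron black
  search gray
    web gray
    web black
  search black
  gateway gray
    auth gray
      auth→cron: cron black — skip
    auth black
    metrics gray
      billing gray
        cdn gray
          cdn→web: web black — skip
        cdn black
        billing→web: web black — skip
      billing black
      mailer gray
        mailer→cron: cron black — skip
        mailer→worker: worker is gray → back edge
Back edge closes the cycle worker → gateway → metrics → mailer → worker; its vertices are {mailer, worker, gateway, metrics}.

mailer, worker, gateway, metrics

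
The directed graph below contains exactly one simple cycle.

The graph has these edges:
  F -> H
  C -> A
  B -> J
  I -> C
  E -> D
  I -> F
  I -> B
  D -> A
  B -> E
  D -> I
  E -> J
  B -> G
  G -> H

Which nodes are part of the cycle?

B, D, E, I

DFS with gray/black marking from I:
I gray
  B gray
    J gray
    J black
    E gray
      D gray
        A gray
        A black
        D→I: I is gray → back edge
Back edge closes the cycle I → B → E → D → I; its vertices are {B, D, E, I}.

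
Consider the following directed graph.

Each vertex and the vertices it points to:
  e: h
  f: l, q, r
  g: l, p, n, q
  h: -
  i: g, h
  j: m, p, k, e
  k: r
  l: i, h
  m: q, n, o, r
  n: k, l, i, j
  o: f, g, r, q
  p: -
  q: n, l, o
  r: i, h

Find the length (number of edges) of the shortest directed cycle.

2

For each vertex v, BFS finds the shortest path from v back to v.
The shortest such closed walk is o → q → o, length 2.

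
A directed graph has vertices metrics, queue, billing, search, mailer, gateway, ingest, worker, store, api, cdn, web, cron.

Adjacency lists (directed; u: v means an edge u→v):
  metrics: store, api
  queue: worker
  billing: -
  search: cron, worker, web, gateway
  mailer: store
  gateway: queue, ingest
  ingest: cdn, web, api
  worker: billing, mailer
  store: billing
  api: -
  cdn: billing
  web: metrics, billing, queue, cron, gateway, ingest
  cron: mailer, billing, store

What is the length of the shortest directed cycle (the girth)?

2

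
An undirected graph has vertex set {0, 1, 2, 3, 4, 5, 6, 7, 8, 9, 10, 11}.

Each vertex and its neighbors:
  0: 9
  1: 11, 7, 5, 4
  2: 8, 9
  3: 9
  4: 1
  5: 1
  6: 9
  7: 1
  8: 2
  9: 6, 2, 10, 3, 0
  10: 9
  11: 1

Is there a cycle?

DFS, tracking each vertex's parent; an edge to a visited non-parent vertex closes a cycle.
Start from 9:
visit 9 (parent –)
  visit 6 (parent 9)
    6–9: parent, skip
  visit 2 (parent 9)
    visit 8 (parent 2)
      8–2: parent, skip
    2–9: parent, skip
  visit 10 (parent 9)
    10–9: parent, skip
  visit 3 (parent 9)
    3–9: parent, skip
  visit 0 (parent 9)
    0–9: parent, skip
visit 1 (parent –)
  visit 11 (parent 1)
    11–1: parent, skip
  visit 7 (parent 1)
    7–1: parent, skip
  visit 5 (parent 1)
    5–1: parent, skip
  visit 4 (parent 1)
    4–1: parent, skip
No non-parent visited neighbor found — the graph is a forest.

No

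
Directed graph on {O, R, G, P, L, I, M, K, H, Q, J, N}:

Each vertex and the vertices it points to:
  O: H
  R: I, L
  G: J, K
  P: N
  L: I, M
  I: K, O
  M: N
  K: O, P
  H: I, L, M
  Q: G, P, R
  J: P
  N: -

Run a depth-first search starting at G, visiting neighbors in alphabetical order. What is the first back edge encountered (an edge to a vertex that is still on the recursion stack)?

I->K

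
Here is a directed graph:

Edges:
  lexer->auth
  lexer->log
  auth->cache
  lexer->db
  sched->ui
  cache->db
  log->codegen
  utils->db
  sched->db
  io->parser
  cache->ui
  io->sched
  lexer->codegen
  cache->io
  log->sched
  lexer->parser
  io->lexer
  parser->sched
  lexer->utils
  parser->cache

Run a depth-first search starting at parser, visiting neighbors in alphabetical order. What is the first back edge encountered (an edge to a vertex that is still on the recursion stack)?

auth->cache

DFS from parser (visiting neighbors in alphabetical order); mark gray on enter, black on exit:
parser gray
  cache gray
    db gray
    db black
    io gray
      lexer gray
        auth gray
          auth→cache: cache is gray → back edge
First back edge: auth → cache.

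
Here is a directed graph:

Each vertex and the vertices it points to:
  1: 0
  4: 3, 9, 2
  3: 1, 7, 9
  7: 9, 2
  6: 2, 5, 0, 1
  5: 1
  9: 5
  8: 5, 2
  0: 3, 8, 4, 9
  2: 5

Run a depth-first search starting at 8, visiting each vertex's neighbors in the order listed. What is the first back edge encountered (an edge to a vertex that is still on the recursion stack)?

3→1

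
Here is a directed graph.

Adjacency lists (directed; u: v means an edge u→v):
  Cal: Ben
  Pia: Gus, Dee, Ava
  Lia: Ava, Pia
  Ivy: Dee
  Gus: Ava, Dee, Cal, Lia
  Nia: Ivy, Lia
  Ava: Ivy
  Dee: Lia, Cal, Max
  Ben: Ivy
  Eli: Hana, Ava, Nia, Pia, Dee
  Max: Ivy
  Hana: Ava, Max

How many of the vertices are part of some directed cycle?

9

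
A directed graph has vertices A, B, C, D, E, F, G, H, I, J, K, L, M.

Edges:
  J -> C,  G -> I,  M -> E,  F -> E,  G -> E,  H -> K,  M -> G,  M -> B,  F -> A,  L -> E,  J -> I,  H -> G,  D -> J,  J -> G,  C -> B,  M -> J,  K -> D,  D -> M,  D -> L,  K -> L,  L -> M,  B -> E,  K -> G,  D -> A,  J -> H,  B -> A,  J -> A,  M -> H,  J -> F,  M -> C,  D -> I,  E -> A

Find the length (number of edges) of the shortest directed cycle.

4

For each vertex v, BFS finds the shortest path from v back to v.
The shortest such closed walk is D → J → H → K → D, length 4.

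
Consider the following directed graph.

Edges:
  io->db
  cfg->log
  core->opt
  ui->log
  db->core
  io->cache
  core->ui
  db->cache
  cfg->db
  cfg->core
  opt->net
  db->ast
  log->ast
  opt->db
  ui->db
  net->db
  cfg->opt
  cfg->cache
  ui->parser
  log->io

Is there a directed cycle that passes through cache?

No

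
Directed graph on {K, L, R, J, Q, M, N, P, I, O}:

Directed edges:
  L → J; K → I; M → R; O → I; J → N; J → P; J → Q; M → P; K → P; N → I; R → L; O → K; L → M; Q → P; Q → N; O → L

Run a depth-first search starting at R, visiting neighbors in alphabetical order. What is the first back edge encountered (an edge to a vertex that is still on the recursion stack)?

DFS from R (visiting neighbors in alphabetical order); mark gray on enter, black on exit:
R gray
  L gray
    J gray
      N gray
        I gray
        I black
      N black
      P gray
      P black
      Q gray
        Q→N: N black — skip
        Q→P: P black — skip
      Q black
    J black
    M gray
      M→P: P black — skip
      M→R: R is gray → back edge
First back edge: M → R.

M→R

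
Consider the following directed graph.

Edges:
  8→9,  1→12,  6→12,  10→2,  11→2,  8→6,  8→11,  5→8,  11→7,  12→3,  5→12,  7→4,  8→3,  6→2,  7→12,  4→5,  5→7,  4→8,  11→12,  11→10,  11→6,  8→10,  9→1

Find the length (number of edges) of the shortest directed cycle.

3

For each vertex v, BFS finds the shortest path from v back to v.
The shortest such closed walk is 4 → 5 → 7 → 4, length 3.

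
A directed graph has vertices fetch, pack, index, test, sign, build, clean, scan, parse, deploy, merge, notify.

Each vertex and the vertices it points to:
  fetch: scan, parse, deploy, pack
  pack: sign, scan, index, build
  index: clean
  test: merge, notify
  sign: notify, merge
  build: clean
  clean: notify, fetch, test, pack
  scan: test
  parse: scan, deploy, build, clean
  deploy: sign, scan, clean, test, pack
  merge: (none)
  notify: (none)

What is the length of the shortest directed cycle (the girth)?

For each vertex v, BFS finds the shortest path from v back to v.
The shortest such closed walk is fetch → deploy → clean → fetch, length 3.

3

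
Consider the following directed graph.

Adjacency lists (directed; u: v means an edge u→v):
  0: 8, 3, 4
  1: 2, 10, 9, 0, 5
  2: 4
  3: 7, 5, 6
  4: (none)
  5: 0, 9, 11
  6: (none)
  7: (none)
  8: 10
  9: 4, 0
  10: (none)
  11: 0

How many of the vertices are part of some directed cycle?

5

A vertex is on a directed cycle iff it belongs to a strongly connected component of size ≥ 2 (or has a self-loop).
The vertices on cycles are {0, 3, 5, 9, 11} — 5 in total.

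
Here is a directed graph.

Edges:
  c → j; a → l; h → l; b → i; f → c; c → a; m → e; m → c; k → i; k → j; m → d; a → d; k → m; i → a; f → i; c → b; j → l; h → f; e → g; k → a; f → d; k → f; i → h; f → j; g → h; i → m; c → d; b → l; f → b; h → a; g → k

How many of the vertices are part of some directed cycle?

A vertex is on a directed cycle iff it belongs to a strongly connected component of size ≥ 2 (or has a self-loop).
The vertices on cycles are {b, c, e, f, g, h, i, k, m} — 9 in total.

9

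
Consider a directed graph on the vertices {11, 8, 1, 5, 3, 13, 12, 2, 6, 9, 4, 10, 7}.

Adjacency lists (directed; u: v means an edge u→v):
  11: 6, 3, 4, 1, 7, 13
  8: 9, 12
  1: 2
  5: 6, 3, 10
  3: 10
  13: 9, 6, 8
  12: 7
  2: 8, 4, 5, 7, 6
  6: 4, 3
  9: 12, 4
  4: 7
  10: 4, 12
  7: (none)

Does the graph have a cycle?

DFS with white/gray/black marking, starting from 4:
4 gray
  7 gray
  7 black
4 black
11 gray
  6 gray
    6→4: 4 black — skip
    3 gray
      10 gray
        10→4: 4 black — skip
        12 gray
          12→7: 7 black — skip
        12 black
      10 black
    3 black
  6 black
  11→3: 3 black — skip
  11→4: 4 black — skip
  1 gray
    2 gray
      8 gray
        9 gray
          9→12: 12 black — skip
          9→4: 4 black — skip
        9 black
        8→12: 12 black — skip
      8 black
      2→4: 4 black — skip
      5 gray
        5→6: 6 black — skip
        5→3: 3 black — skip
        5→10: 10 black — skip
      5 black
      2→7: 7 black — skip
      2→6: 6 black — skip
    2 black
  1 black
  11→7: 7 black — skip
  13 gray
    13→9: 9 black — skip
    13→6: 6 black — skip
    13→8: 8 black — skip
  13 black
11 black
Every edge goes to a white or black vertex — no back edge, so the graph is acyclic.

No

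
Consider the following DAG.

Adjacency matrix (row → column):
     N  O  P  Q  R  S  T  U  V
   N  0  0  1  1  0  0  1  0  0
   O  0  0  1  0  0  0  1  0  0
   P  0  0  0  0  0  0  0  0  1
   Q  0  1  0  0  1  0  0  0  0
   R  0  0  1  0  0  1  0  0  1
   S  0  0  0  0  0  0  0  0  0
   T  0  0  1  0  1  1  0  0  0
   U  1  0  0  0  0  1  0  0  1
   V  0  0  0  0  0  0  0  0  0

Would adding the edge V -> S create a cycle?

No

Adding V→S creates a cycle iff S can already reach V.
Explore from S: no path reaches V. The graph stays acyclic.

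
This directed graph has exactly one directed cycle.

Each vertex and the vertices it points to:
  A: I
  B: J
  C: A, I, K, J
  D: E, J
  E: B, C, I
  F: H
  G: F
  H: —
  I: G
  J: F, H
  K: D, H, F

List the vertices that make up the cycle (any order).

C, D, E, K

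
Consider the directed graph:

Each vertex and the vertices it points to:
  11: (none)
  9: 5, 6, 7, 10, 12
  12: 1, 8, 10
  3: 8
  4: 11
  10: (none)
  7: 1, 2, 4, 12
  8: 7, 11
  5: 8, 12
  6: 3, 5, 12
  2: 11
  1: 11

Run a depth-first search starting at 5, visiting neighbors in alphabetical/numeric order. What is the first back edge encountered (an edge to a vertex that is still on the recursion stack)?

12->8

DFS from 5 (visiting neighbors in alphabetical/numeric order); mark gray on enter, black on exit:
5 gray
  8 gray
    7 gray
      1 gray
        11 gray
        11 black
      1 black
      2 gray
        2→11: 11 black — skip
      2 black
      4 gray
        4→11: 11 black — skip
      4 black
      12 gray
        12→1: 1 black — skip
        12→8: 8 is gray → back edge
First back edge: 12 → 8.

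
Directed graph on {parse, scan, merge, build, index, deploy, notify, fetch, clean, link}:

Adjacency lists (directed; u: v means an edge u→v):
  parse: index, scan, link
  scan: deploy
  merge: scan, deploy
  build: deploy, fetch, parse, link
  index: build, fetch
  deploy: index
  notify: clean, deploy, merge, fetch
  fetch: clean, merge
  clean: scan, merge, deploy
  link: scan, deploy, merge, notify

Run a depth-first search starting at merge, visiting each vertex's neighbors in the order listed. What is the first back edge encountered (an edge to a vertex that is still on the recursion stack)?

build→deploy

DFS from merge (visiting each vertex's neighbors in the order listed); mark gray on enter, black on exit:
merge gray
  scan gray
    deploy gray
      index gray
        build gray
          build→deploy: deploy is gray → back edge
First back edge: build → deploy.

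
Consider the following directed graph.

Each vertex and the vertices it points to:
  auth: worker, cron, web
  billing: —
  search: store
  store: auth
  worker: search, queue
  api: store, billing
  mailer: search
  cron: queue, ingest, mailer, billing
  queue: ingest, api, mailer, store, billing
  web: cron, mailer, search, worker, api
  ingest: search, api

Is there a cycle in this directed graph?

DFS with white/gray/black marking, starting from cron:
cron gray
  queue gray
    ingest gray
      search gray
        store gray
          auth gray
            worker gray
              worker→search: search is gray → back edge
Back edge found, so a cycle exists: search → store → auth → worker → search.

Yes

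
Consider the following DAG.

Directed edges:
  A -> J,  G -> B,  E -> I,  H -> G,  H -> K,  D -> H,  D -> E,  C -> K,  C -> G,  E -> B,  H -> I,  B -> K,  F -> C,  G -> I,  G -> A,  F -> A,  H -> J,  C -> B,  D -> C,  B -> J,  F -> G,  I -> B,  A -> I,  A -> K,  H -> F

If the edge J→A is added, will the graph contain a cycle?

Yes

Adding J→A creates a cycle iff A can already reach J.
Path from A: A → J.
So A → … → J → A is a cycle.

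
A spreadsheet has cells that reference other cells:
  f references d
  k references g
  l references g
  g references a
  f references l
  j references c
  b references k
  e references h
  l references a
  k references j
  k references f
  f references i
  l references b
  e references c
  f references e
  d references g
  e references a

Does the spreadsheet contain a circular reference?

Yes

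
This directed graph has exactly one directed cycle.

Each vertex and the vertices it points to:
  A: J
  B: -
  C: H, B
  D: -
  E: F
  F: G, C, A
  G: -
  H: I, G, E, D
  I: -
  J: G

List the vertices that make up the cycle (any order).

C, E, F, H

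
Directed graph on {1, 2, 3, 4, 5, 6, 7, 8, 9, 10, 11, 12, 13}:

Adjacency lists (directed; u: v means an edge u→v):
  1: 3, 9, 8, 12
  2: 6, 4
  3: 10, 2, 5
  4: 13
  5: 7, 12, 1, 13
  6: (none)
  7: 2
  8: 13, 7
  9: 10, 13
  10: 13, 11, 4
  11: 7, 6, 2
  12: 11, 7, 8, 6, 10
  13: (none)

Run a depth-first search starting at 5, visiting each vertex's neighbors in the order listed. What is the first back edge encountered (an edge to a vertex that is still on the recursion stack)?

3->5

DFS from 5 (visiting each vertex's neighbors in the order listed); mark gray on enter, black on exit:
5 gray
  7 gray
    2 gray
      6 gray
      6 black
      4 gray
        13 gray
        13 black
      4 black
    2 black
  7 black
  12 gray
    11 gray
      11→7: 7 black — skip
      11→6: 6 black — skip
      11→2: 2 black — skip
    11 black
    12→7: 7 black — skip
    8 gray
      8→13: 13 black — skip
      8→7: 7 black — skip
    8 black
    12→6: 6 black — skip
    10 gray
      10→13: 13 black — skip
      10→11: 11 black — skip
      10→4: 4 black — skip
    10 black
  12 black
  1 gray
    3 gray
      3→10: 10 black — skip
      3→2: 2 black — skip
      3→5: 5 is gray → back edge
First back edge: 3 → 5.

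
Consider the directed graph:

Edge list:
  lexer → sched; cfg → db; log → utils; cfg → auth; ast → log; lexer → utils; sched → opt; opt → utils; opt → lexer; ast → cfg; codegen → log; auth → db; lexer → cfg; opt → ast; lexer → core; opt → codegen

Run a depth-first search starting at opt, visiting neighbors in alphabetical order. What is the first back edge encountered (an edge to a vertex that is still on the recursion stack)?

DFS from opt (visiting neighbors in alphabetical order); mark gray on enter, black on exit:
opt gray
  ast gray
    cfg gray
      auth gray
        db gray
        db black
      auth black
      cfg→db: db black — skip
    cfg black
    log gray
      utils gray
      utils black
    log black
  ast black
  codegen gray
    codegen→log: log black — skip
  codegen black
  lexer gray
    lexer→cfg: cfg black — skip
    core gray
    core black
    sched gray
      sched→opt: opt is gray → back edge
First back edge: sched → opt.

sched->opt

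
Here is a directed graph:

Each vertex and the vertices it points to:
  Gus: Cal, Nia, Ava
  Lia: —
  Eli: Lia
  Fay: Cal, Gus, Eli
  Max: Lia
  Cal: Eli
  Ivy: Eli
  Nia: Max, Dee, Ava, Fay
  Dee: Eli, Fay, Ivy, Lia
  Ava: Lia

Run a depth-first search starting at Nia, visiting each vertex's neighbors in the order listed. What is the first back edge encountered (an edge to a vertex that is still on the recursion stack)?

Gus->Nia

DFS from Nia (visiting each vertex's neighbors in the order listed); mark gray on enter, black on exit:
Nia gray
  Max gray
    Lia gray
    Lia black
  Max black
  Dee gray
    Eli gray
      Eli→Lia: Lia black — skip
    Eli black
    Fay gray
      Cal gray
        Cal→Eli: Eli black — skip
      Cal black
      Gus gray
        Gus→Cal: Cal black — skip
        Gus→Nia: Nia is gray → back edge
First back edge: Gus → Nia.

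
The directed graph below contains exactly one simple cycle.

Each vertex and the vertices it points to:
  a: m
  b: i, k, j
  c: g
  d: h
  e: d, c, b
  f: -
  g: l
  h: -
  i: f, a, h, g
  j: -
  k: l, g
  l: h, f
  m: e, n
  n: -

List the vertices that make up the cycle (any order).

a, b, e, i, m

DFS with gray/black marking from m:
m gray
  e gray
    d gray
      h gray
      h black
    d black
    c gray
      g gray
        l gray
          l→h: h black — skip
          f gray
          f black
        l black
      g black
    c black
    b gray
      i gray
        i→f: f black — skip
        a gray
          a→m: m is gray → back edge
Back edge closes the cycle m → e → b → i → a → m; its vertices are {a, b, e, i, m}.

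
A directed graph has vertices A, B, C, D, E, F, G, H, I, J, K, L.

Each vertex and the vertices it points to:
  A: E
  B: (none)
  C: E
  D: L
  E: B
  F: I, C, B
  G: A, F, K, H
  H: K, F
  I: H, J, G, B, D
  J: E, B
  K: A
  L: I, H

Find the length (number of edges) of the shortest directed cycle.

3

For each vertex v, BFS finds the shortest path from v back to v.
The shortest such closed walk is G → F → I → G, length 3.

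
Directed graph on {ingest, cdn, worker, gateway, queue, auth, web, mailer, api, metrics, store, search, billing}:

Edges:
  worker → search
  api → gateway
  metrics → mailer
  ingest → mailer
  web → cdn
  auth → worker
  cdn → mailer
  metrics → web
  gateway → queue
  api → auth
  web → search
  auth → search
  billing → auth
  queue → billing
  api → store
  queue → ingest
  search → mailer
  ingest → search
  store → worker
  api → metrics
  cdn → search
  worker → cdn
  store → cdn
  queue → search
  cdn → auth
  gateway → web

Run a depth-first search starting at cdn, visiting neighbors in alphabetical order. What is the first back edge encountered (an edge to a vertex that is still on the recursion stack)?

worker→cdn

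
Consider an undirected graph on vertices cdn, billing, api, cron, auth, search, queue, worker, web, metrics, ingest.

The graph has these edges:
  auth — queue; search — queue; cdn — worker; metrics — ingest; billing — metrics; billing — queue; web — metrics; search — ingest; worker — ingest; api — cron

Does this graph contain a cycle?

DFS, tracking each vertex's parent; an edge to a visited non-parent vertex closes a cycle.
Start from web:
visit web (parent –)
  visit metrics (parent web)
    visit billing (parent metrics)
      billing–metrics: parent, skip
      visit queue (parent billing)
        visit auth (parent queue)
          auth–queue: parent, skip
        queue–billing: parent, skip
        visit search (parent queue)
          search–queue: parent, skip
          visit ingest (parent search)
            visit worker (parent ingest)
              worker–ingest: parent, skip
              visit cdn (parent worker)
                cdn–worker: parent, skip
            ingest–metrics: metrics visited and ≠ parent → cycle
Cycle: metrics – billing – queue – search – ingest – metrics.

Yes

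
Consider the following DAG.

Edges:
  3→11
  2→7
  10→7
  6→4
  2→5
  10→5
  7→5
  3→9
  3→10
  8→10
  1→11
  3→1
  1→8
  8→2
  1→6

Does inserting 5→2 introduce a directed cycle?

Adding 5→2 creates a cycle iff 2 can already reach 5.
Path from 2: 2 → 5.
So 2 → … → 5 → 2 is a cycle.

Yes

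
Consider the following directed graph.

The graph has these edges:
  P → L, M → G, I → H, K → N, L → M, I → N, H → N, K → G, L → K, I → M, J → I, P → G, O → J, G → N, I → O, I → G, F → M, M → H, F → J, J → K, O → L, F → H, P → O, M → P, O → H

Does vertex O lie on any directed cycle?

Yes

O is on a cycle iff O can reach itself via ≥1 edge.
O → J → I → O — yes.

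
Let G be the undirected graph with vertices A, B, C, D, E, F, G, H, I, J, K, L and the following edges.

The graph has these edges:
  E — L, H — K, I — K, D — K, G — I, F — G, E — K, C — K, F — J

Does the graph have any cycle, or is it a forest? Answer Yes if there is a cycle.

No

DFS, tracking each vertex's parent; an edge to a visited non-parent vertex closes a cycle.
Start from G:
visit G (parent –)
  visit I (parent G)
    visit K (parent I)
      visit D (parent K)
        D–K: parent, skip
      visit E (parent K)
        visit L (parent E)
          L–E: parent, skip
        E–K: parent, skip
      visit H (parent K)
        H–K: parent, skip
      visit C (parent K)
        C–K: parent, skip
      K–I: parent, skip
    I–G: parent, skip
  visit F (parent G)
    visit J (parent F)
      J–F: parent, skip
    F–G: parent, skip
visit A (parent –)
visit B (parent –)
No non-parent visited neighbor found — the graph is a forest.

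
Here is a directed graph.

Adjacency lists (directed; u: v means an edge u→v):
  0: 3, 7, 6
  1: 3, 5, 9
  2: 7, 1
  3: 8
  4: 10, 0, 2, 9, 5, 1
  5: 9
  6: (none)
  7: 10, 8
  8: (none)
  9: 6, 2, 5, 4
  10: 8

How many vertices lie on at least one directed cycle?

A vertex is on a directed cycle iff it belongs to a strongly connected component of size ≥ 2 (or has a self-loop).
The vertices on cycles are {1, 2, 4, 5, 9} — 5 in total.

5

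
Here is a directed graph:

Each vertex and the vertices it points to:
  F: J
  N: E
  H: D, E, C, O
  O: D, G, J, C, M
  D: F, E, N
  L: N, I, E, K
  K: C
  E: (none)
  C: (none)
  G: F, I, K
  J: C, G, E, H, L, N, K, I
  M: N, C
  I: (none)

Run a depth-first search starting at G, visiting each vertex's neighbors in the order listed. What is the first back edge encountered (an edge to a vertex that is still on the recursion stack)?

J->G

DFS from G (visiting each vertex's neighbors in the order listed); mark gray on enter, black on exit:
G gray
  F gray
    J gray
      C gray
      C black
      J→G: G is gray → back edge
First back edge: J → G.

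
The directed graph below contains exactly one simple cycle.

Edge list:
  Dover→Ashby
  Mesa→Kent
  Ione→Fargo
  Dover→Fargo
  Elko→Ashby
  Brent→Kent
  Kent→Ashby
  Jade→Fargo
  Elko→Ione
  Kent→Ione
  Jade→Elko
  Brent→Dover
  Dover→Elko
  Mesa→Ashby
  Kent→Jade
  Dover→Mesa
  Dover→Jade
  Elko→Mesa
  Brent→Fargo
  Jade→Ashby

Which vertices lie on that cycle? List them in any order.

Elko, Jade, Kent, Mesa

DFS with gray/black marking from Elko:
Elko gray
  Ione gray
    Fargo gray
    Fargo black
  Ione black
  Ashby gray
  Ashby black
  Mesa gray
    Mesa→Ashby: Ashby black — skip
    Kent gray
      Kent→Ione: Ione black — skip
      Jade gray
        Jade→Elko: Elko is gray → back edge
Back edge closes the cycle Elko → Mesa → Kent → Jade → Elko; its vertices are {Elko, Jade, Kent, Mesa}.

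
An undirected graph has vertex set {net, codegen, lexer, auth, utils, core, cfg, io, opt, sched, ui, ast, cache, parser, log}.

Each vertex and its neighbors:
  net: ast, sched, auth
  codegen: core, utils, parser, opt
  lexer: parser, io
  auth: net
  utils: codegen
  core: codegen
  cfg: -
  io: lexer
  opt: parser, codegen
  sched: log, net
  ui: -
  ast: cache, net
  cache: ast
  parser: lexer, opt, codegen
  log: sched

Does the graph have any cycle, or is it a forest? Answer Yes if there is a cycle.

Yes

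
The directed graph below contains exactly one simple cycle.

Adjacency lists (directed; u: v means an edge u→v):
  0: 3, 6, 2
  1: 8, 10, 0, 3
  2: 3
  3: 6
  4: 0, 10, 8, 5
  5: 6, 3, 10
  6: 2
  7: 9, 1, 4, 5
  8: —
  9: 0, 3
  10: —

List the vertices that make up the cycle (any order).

DFS with gray/black marking from 3:
3 gray
  6 gray
    2 gray
      2→3: 3 is gray → back edge
Back edge closes the cycle 3 → 6 → 2 → 3; its vertices are {2, 3, 6}.

2, 3, 6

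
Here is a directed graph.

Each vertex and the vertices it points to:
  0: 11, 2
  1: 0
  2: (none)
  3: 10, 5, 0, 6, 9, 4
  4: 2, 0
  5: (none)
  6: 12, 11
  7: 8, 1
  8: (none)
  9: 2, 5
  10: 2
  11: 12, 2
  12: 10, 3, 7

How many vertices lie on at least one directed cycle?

8

A vertex is on a directed cycle iff it belongs to a strongly connected component of size ≥ 2 (or has a self-loop).
The vertices on cycles are {0, 1, 3, 4, 6, 7, 11, 12} — 8 in total.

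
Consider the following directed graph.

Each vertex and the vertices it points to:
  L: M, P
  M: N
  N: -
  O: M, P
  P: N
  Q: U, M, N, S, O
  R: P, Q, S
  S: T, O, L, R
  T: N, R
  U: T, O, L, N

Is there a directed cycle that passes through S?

Yes

S is on a cycle iff S can reach itself via ≥1 edge.
S → R → S — yes.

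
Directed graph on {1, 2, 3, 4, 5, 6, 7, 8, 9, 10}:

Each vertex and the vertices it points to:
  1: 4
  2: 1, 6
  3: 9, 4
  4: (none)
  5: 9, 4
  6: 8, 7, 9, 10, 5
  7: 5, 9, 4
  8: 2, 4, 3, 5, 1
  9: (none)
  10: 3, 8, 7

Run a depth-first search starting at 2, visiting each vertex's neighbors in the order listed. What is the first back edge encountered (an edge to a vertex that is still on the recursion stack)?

DFS from 2 (visiting each vertex's neighbors in the order listed); mark gray on enter, black on exit:
2 gray
  1 gray
    4 gray
    4 black
  1 black
  6 gray
    8 gray
      8→2: 2 is gray → back edge
First back edge: 8 → 2.

8→2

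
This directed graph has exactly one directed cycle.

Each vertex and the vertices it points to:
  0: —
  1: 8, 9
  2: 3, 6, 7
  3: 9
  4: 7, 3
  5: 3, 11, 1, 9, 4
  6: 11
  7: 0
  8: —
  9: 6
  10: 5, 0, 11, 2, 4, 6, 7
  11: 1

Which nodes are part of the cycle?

DFS with gray/black marking from 11:
11 gray
  1 gray
    8 gray
    8 black
    9 gray
      6 gray
        6→11: 11 is gray → back edge
Back edge closes the cycle 11 → 1 → 9 → 6 → 11; its vertices are {1, 6, 9, 11}.

1, 6, 9, 11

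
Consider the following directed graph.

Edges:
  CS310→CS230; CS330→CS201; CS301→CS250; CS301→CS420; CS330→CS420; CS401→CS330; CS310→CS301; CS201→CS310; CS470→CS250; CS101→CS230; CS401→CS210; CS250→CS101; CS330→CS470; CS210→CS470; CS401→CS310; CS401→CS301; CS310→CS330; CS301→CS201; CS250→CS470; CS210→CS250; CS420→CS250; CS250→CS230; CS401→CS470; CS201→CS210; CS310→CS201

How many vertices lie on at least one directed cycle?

6

A vertex is on a directed cycle iff it belongs to a strongly connected component of size ≥ 2 (or has a self-loop).
The vertices on cycles are {CS201, CS250, CS301, CS310, CS330, CS470} — 6 in total.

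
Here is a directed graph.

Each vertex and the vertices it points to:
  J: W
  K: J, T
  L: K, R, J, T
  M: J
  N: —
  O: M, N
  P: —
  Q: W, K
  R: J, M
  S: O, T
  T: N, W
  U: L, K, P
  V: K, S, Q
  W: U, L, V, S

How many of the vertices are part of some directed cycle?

A vertex is on a directed cycle iff it belongs to a strongly connected component of size ≥ 2 (or has a self-loop).
The vertices on cycles are {J, K, L, M, O, Q, R, S, T, U, V, W} — 12 in total.

12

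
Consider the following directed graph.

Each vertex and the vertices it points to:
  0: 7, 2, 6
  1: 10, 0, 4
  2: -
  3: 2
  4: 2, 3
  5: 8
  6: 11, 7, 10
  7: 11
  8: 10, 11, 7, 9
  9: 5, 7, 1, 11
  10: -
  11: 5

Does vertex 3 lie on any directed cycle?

No

3 lies on a cycle iff there is a path from 3 back to itself.
Exploring from 3, it never reaches itself; equivalently, its strongly connected component is a singleton.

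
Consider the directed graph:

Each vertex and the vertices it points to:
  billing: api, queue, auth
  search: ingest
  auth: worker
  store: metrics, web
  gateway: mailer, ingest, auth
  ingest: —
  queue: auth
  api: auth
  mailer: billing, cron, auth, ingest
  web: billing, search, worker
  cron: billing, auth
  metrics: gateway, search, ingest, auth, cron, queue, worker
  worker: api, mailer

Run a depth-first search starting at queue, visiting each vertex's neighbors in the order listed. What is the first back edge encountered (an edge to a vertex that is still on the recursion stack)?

api->auth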